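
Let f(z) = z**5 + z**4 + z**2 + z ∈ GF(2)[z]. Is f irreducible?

No

Check for roots in GF(2): f(0) = 0 → root; f(1) = 0 → root.
f(0) = 0, so (z) divides f(z); f is reducible.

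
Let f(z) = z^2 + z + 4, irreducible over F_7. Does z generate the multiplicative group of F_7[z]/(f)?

No

|GF(7^2)^×| = 7^2 − 1 = 48. Prime factorization: 48 = 2^4·3.
f is primitive ⇔ z has order 48 in GF(7)[z]/(f), i.e. z^(48/q) ≠ 1 for each prime q | 48.
z^(24) mod f = 1
z^(16) mod f = 2.
Since z^(24) = 1, the order of z divides 24 < 48; not primitive.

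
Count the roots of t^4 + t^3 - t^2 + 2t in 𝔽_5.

2

Write P(t) = t^4 + t^3 - t^2 + 2t.
Evaluate at each of the 5 elements of 𝔽_5:
P(0) = 0 → root; P(1) = 3; P(2) = 4; P(3) = 0 → root; P(4) = 2.
Roots: {0, 3}.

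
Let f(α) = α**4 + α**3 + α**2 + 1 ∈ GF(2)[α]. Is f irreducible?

No

Check for roots in GF(2): f(0) = 1; f(1) = 0 → root.
f(1) = 0, so (α − 1) divides f(α); f is reducible.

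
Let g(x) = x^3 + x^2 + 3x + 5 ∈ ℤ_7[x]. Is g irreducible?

Check for roots in ℤ_7: g(0) = 5; g(1) = 3; g(2) = 2; g(3) = 1; g(4) = 6; g(5) = 2; g(6) = 2.
No roots. A degree-3 polynomial over a field with no linear factor is irreducible.

Yes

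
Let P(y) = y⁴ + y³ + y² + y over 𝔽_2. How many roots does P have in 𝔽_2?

Evaluate at each of the 2 elements of 𝔽_2:
P(0) = 0 → root; P(1) = 0 → root.
Roots: {0, 1}.

2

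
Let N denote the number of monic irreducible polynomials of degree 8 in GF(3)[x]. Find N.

x^(3^8) − x is the product of all monic irreducibles of degree dividing 8; Möbius inversion gives N = (1/8) Σ μ(8/d)·3^d.
Divisors of 8: 1, 2, 4, 8; μ(8/d) for each: 0, 0, -1, 1.
Σ = − 3^4 + 3^8 = 6480.
N = 6480/8 = 810.

810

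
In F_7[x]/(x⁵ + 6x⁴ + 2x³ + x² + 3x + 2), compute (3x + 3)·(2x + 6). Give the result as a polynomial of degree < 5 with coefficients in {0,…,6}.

Multiply in F_7[x]: (3x + 3)·(2x + 6) = 6x² + 3x + 4.
Reduced: 6x² + 3x + 4.

6x^2 + 3x + 4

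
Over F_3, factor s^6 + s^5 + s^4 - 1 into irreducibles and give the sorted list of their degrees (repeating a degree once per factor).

1, 2, 3

Write h(s) = s^6 + s^5 + s^4 - 1.
Roots in F_3: h(0) = 2; h(1) = 2; h(2) = 0 → root.
Linear factors from roots: (s + 1).
Complete factorization: h(s) = (s + 1)·(s^2 + s - 1)·(s^3 - s^2 + 1).
Factor degrees with multiplicity: 1 + 2 + 3 = 6.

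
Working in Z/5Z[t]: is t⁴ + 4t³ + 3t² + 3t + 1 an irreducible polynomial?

Write f(t) = t⁴ + 4t³ + 3t² + 3t + 1.
Check for roots in Z/5Z: f(0) = 1; f(1) = 2; f(2) = 2; f(3) = 1; f(4) = 3.
No roots, so no linear factors.
Degree-2 irreducible divisors: test the 10 monic irreducibles of degree 2 over GF(5).
None of them divide f (all give nonzero remainder).
No irreducible factor of degree ≤ 2 exists, so f is irreducible over GF(5).

Yes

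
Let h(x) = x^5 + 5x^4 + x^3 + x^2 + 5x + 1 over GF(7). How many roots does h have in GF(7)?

Evaluate at each of the 7 elements of GF(7):
h(0) = 1; h(1) = 0 → root; h(2) = 2; h(3) = 0 → root; h(4) = 4; h(5) = 0 → root; h(6) = 0 → root.
Roots: {1, 3, 5, 6}.

4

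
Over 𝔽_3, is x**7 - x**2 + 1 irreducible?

Write f(x) = x**7 - x**2 + 1.
Check for roots in 𝔽_3: f(0) = 1; f(1) = 1; f(2) = 2.
No roots, so no linear factors.
Monic irreducibles of degree 2 over GF(3): x**2 + 1, x**2 + x - 1, x**2 - x - 1.
None of them divide f (all give nonzero remainder).
Degree-3 irreducible divisors: test the 8 monic irreducibles of degree 3 over GF(3).
None of them divide f (all give nonzero remainder).
No irreducible factor of degree ≤ 3 exists, so f is irreducible over GF(3).

Yes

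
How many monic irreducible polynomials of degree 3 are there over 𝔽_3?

By the necklace-counting formula, N_3(3) = (1/3) Σ_{d|3} μ(3/d)·3^d.
Divisors of 3: 1, 3; μ(3/d) for each: -1, 1.
Σ = − 3^1 + 3^3 = 24.
N = 24/3 = 8.

8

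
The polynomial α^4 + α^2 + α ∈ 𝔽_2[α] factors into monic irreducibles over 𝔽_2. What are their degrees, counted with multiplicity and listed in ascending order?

Write f(α) = α^4 + α^2 + α.
Roots in 𝔽_2: f(0) = 0 → root; f(1) = 1.
Linear factors from roots: (α).
Complete factorization: f(α) = (α)·(α^3 + α + 1).
Factor degrees with multiplicity: 1 + 3 = 4.

1, 3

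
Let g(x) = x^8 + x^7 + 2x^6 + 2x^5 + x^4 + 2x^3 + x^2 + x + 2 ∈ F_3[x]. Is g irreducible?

Yes

Check for roots in F_3: g(0) = 2; g(1) = 1; g(2) = 1.
No roots, so no linear factors.
Monic irreducibles of degree 2 over GF(3): x^2 + 1, x^2 + x + 2, x^2 + 2x + 2.
None of them divide g (all give nonzero remainder).
Degree-3 irreducible divisors: test the 8 monic irreducibles of degree 3 over GF(3).
None of them divide g (all give nonzero remainder).
Degree-4 irreducible divisors: test the 18 monic irreducibles of degree 4 over GF(3).
None of them divide g (all give nonzero remainder).
No irreducible factor of degree ≤ 4 exists, so g is irreducible over GF(3).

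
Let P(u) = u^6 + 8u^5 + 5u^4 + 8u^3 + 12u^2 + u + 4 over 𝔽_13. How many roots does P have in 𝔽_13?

1

Evaluate at each of the 13 elements of 𝔽_13:
P(0) = 4; P(1) = 0 → root; P(2) = 11; P(3) = 3; P(4) = 6; P(5) = 1; P(6) = 7; P(7) = 4; P(8) = 4; P(9) = 10; P(10) = 6; P(11) = 4; P(12) = 5.
Roots: {1}.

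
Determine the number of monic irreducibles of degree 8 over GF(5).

x^(5^8) − x is the product of all monic irreducibles of degree dividing 8; Möbius inversion gives N = (1/8) Σ μ(8/d)·5^d.
Divisors of 8: 1, 2, 4, 8; μ(8/d) for each: 0, 0, -1, 1.
Σ = − 5^4 + 5^8 = 390000.
N = 390000/8 = 48750.

48750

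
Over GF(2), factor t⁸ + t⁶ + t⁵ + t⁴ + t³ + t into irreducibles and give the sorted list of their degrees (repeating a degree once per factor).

1, 1, 2, 2, 2

Write g(t) = t⁸ + t⁶ + t⁵ + t⁴ + t³ + t.
Roots in GF(2): g(0) = 0 → root; g(1) = 0 → root.
Linear factors from roots: (t), (t + 1).
Complete factorization: g(t) = (t)·(t + 1)·(t² + t + 1)^3.
Factor degrees with multiplicity: 1 + 1 + 2 + 2 + 2 = 8.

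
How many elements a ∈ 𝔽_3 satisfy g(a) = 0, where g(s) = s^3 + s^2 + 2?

Evaluate at each of the 3 elements of 𝔽_3:
g(0) = 2; g(1) = 1; g(2) = 2.
No element is a root.

0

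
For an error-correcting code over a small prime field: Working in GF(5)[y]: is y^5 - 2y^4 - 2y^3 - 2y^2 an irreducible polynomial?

No

Write f(y) = y^5 - 2y^4 - 2y^3 - 2y^2.
Check for roots in GF(5): f(0) = 0 → root; f(1) = 0 → root; f(2) = 1; f(3) = 4; f(4) = 2.
f(0) = 0, so (y) divides f(y); f is reducible.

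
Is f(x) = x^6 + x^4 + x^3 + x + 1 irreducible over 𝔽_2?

Yes

Check for roots in 𝔽_2: f(0) = 1; f(1) = 1.
No roots, so no linear factors.
Monic irreducibles of degree 2 over GF(2): x^2 + x + 1.
None of them divide f (all give nonzero remainder).
Monic irreducibles of degree 3 over GF(2): x^3 + x + 1, x^3 + x^2 + 1.
None of them divide f (all give nonzero remainder).
No irreducible factor of degree ≤ 3 exists, so f is irreducible over GF(2).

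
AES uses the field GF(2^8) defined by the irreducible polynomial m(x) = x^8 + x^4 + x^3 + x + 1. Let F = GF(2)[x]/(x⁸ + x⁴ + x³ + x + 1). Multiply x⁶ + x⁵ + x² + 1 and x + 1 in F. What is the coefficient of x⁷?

1

Multiply in GF(2)[x]: (x⁶ + x⁵ + x² + 1)·(x + 1) = x⁷ + x⁵ + x³ + x² + x + 1.
Reduced: x⁷ + x⁵ + x³ + x² + x + 1.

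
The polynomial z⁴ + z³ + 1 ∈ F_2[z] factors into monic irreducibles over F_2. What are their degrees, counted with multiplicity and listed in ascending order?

4

Write g(z) = z⁴ + z³ + 1.
Roots in F_2: g(0) = 1; g(1) = 1.
Complete factorization: g(z) = (z⁴ + z³ + 1).
Factor degrees with multiplicity: 4 = 4.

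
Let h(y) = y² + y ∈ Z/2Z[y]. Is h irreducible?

Check for roots in Z/2Z: h(0) = 0 → root; h(1) = 0 → root.
h(0) = 0, so (y) divides h(y); h is reducible.

No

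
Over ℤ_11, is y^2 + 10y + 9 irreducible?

No

Write f(y) = y^2 + 10y + 9.
Check each element of ℤ_11 for a root: f(0)=9, f(1)=9, f(2)=0, f(3)=4, f(4)=10, f(5)=7, f(6)=6, f(7)=7, f(8)=10, f(9)=4, f(10)=0.
f(2) = 0, so (y − 2) divides f(y); f is reducible.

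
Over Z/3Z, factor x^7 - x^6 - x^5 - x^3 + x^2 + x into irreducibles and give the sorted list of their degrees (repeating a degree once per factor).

1, 1, 1, 2, 2

Write h(x) = x^7 - x^6 - x^5 - x^3 + x^2 + x.
Roots in Z/3Z: h(0) = 0 → root; h(1) = 0 → root; h(2) = 0 → root.
Linear factors from roots: (x), (x - 1), (x + 1).
Complete factorization: h(x) = (x)·(x + 1)·(x - 1)·(x^2 + 1)·(x^2 - x - 1).
Factor degrees with multiplicity: 1 + 1 + 1 + 2 + 2 = 7.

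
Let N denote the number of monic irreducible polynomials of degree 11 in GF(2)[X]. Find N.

By the necklace-counting formula, N_2(11) = (1/11) Σ_{d|11} μ(11/d)·2^d.
Divisors of 11: 1, 11; μ(11/d) for each: -1, 1.
Σ = − 2^1 + 2^11 = 2046.
N = 2046/11 = 186.

186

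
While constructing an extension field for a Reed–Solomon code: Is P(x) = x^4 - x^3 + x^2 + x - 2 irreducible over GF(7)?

Check for roots in GF(7): P(0) = 5; P(1) = 0 → root; P(2) = 5; P(3) = 1; P(4) = 0 → root; P(5) = 3; P(6) = 0 → root.
P(1) = 0, so (x − 1) divides P(x); P is reducible.

No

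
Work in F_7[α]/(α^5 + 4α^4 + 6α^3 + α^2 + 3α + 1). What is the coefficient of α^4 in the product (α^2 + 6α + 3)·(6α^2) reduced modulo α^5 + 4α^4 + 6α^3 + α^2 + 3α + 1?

6

Multiply in F_7[α]: (α^2 + 6α + 3)·(6α^2) = 6α^4 + α^3 + 4α^2.
Reduced: 6α^4 + α^3 + 4α^2.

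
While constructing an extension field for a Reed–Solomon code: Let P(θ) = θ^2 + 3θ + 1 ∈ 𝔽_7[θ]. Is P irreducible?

Check for roots in 𝔽_7: P(0) = 1; P(1) = 5; P(2) = 4; P(3) = 5; P(4) = 1; P(5) = 6; P(6) = 6.
No roots. A degree-2 polynomial over a field with no linear factor is irreducible.

Yes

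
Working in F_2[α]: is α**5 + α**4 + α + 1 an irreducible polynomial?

No

Write m(α) = α**5 + α**4 + α + 1.
Check for roots in F_2: m(0) = 1; m(1) = 0 → root.
m(1) = 0, so (α − 1) divides m(α); m is reducible.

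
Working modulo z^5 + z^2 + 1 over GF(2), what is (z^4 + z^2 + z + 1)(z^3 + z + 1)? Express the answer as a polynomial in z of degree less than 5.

z^4 + z^2 + 1

Multiply in GF(2)[z]: (z^4 + z^2 + z + 1)·(z^3 + z + 1) = z^7 + 1.
Reduce using z^5 ≡ z^2 + 1 (mod z^5 + z^2 + 1).
Reduced: z^4 + z^2 + 1.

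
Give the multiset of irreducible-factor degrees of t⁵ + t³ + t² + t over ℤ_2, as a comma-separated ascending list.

1, 1, 3

Write h(t) = t⁵ + t³ + t² + t.
Roots in ℤ_2: h(0) = 0 → root; h(1) = 0 → root.
Linear factors from roots: (t), (t + 1).
Complete factorization: h(t) = (t)·(t + 1)·(t³ + t² + 1).
Factor degrees with multiplicity: 1 + 1 + 3 = 5.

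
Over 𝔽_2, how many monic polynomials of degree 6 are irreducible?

9

Gauss's count: N_{2}(6) = (1/6) Σ_{d|6} μ(6/d)·2^d.
Divisors of 6: 1, 2, 3, 6; μ(6/d) for each: 1, -1, -1, 1.
Σ = 2^1 − 2^2 − 2^3 + 2^6 = 54.
N = 54/6 = 9.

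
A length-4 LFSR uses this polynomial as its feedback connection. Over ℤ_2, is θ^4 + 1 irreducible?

No

Write f(θ) = θ^4 + 1.
Check for roots in ℤ_2: f(0) = 1; f(1) = 0 → root.
f(1) = 0, so (θ − 1) divides f(θ); f is reducible.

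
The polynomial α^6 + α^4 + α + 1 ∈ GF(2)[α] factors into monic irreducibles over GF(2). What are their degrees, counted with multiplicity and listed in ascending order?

Write f(α) = α^6 + α^4 + α + 1.
Roots in GF(2): f(0) = 1; f(1) = 0 → root.
Linear factors from roots: (α + 1).
Complete factorization: f(α) = (α + 1)·(α^2 + α + 1)·(α^3 + α + 1).
Factor degrees with multiplicity: 1 + 2 + 3 = 6.

1, 2, 3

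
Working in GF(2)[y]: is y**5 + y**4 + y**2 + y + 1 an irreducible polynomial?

Write h(y) = y**5 + y**4 + y**2 + y + 1.
Check for roots in GF(2): h(0) = 1; h(1) = 1.
No roots, so no linear factors.
Monic irreducibles of degree 2 over GF(2): y**2 + y + 1.
None of them divide h (all give nonzero remainder).
No irreducible factor of degree ≤ 2 exists, so h is irreducible over GF(2).

Yes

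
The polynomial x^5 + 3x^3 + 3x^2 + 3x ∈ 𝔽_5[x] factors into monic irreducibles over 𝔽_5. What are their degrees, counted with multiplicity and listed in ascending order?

1, 1, 1, 2

Write f(x) = x^5 + 3x^3 + 3x^2 + 3x.
Roots in 𝔽_5: f(0) = 0 → root; f(1) = 0 → root; f(2) = 4; f(3) = 0 → root; f(4) = 1.
Linear factors from roots: (x), (x + 4), (x + 2).
Complete factorization: f(x) = (x)·(x + 2)·(x + 4)·(x^2 + 4x + 1).
Factor degrees with multiplicity: 1 + 1 + 1 + 2 = 5.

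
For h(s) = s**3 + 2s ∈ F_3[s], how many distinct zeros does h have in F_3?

Evaluate at each of the 3 elements of F_3:
h(0) = 0 → root; h(1) = 0 → root; h(2) = 0 → root.
Roots: {0, 1, 2}.

3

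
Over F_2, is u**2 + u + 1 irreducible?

Write g(u) = u**2 + u + 1.
Check for roots in F_2: g(0) = 1; g(1) = 1.
No roots. A degree-2 polynomial over a field with no linear factor is irreducible.

Yes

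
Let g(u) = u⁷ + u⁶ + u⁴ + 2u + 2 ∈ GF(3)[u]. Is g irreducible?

Yes

Check for roots in GF(3): g(0) = 2; g(1) = 1; g(2) = 1.
No roots, so no linear factors.
Monic irreducibles of degree 2 over GF(3): u² + 1, u² + u + 2, u² + 2u + 2.
None of them divide g (all give nonzero remainder).
Degree-3 irreducible divisors: test the 8 monic irreducibles of degree 3 over GF(3).
None of them divide g (all give nonzero remainder).
No irreducible factor of degree ≤ 3 exists, so g is irreducible over GF(3).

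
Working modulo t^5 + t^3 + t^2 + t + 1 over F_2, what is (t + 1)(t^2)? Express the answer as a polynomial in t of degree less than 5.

t^3 + t^2

Multiply in F_2[t]: (t + 1)·(t^2) = t^3 + t^2.
Reduced: t^3 + t^2.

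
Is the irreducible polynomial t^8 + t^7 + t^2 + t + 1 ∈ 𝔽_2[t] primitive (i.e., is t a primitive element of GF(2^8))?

Write f(t) = t^8 + t^7 + t^2 + t + 1.
|GF(2^8)^×| = 2^8 − 1 = 255. Prime factorization: 255 = 3·5·17.
f is primitive ⇔ t has order 255 in GF(2)[t]/(f), i.e. t^(255/q) ≠ 1 for each prime q | 255.
t^(85) mod f = t^7 + t^5 + t^3 + t.
t^(51) mod f = t^6 + t^5 + t^3 + t^2.
t^(15) mod f = t^7 + t^6 + t^5 + t^4 + t^2.
None equal 1, so t has full order 255; f is primitive.

Yes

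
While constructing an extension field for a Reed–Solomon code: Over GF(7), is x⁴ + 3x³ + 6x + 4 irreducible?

Write P(x) = x⁴ + 3x³ + 6x + 4.
Check for roots in GF(7): P(0) = 4; P(1) = 0 → root; P(2) = 0 → root; P(3) = 2; P(4) = 0 → root; P(5) = 5; P(6) = 3.
P(1) = 0, so (x − 1) divides P(x); P is reducible.

No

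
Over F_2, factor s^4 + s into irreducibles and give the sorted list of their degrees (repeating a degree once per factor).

1, 1, 2

Write f(s) = s^4 + s.
Roots in F_2: f(0) = 0 → root; f(1) = 0 → root.
Linear factors from roots: (s), (s + 1).
Complete factorization: f(s) = (s)·(s + 1)·(s^2 + s + 1).
Factor degrees with multiplicity: 1 + 1 + 2 = 4.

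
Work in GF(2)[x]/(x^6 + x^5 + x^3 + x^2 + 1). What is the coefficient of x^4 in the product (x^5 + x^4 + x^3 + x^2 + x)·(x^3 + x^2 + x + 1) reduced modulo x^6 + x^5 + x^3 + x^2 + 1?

0

Multiply in GF(2)[x]: (x^5 + x^4 + x^3 + x^2 + x)·(x^3 + x^2 + x + 1) = x^8 + x^6 + x^3 + x.
Reduce using x^6 ≡ x^5 + x^3 + x^2 + 1 (mod x^6 + x^5 + x^3 + x^2 + 1).
Reduced: x^5 + x^2.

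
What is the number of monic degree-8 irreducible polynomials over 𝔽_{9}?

5380020

x^(9^8) − x is the product of all monic irreducibles of degree dividing 8; Möbius inversion gives N = (1/8) Σ μ(8/d)·9^d.
Divisors of 8: 1, 2, 4, 8; μ(8/d) for each: 0, 0, -1, 1.
Σ = − 9^4 + 9^8 = 43040160.
N = 43040160/8 = 5380020.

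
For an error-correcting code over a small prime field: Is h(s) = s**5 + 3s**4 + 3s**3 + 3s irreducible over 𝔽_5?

No

Check for roots in 𝔽_5: h(0) = 0 → root; h(1) = 0 → root; h(2) = 0 → root; h(3) = 1; h(4) = 1.
h(0) = 0, so (s) divides h(s); h is reducible.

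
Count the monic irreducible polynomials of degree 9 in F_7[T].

The number of monic irreducibles of degree 9 over GF(7) is (1/9)·Σ_{d∣9} μ(9/d) 7^d.
Divisors of 9: 1, 3, 9; μ(9/d) for each: 0, -1, 1.
Σ = − 7^3 + 7^9 = 40353264.
N = 40353264/9 = 4483696.

4483696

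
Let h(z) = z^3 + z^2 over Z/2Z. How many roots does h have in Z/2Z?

Evaluate at each of the 2 elements of Z/2Z:
h(0) = 0 → root; h(1) = 0 → root.
Roots: {0, 1}.

2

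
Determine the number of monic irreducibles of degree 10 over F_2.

The number of monic irreducibles of degree 10 over GF(2) is (1/10)·Σ_{d∣10} μ(10/d) 2^d.
Divisors of 10: 1, 2, 5, 10; μ(10/d) for each: 1, -1, -1, 1.
Σ = 2^1 − 2^2 − 2^5 + 2^10 = 990.
N = 990/10 = 99.

99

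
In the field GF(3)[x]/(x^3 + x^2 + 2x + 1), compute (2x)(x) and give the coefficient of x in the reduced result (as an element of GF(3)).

0

Multiply in GF(3)[x]: (2x)·(x) = 2x^2.
Reduced: 2x^2.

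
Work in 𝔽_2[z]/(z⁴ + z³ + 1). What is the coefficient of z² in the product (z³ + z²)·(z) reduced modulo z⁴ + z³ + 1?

Multiply in 𝔽_2[z]: (z³ + z²)·(z) = z⁴ + z³.
Reduce using z⁴ ≡ z³ + 1 (mod z⁴ + z³ + 1).
Reduced: 1.

0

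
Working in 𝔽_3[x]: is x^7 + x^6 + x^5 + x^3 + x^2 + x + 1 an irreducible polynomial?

Yes

Write f(x) = x^7 + x^6 + x^5 + x^3 + x^2 + x + 1.
Check for roots in 𝔽_3: f(0) = 1; f(1) = 1; f(2) = 2.
No roots, so no linear factors.
Monic irreducibles of degree 2 over GF(3): x^2 + 1, x^2 + x - 1, x^2 - x - 1.
None of them divide f (all give nonzero remainder).
Degree-3 irreducible divisors: test the 8 monic irreducibles of degree 3 over GF(3).
None of them divide f (all give nonzero remainder).
No irreducible factor of degree ≤ 3 exists, so f is irreducible over GF(3).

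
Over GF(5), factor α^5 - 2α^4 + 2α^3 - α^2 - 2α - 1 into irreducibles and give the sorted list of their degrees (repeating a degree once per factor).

1, 2, 2

Write g(α) = α^5 - 2α^4 + 2α^3 - α^2 - 2α - 1.
Roots in GF(5): g(0) = 4; g(1) = 2; g(2) = 2; g(3) = 4; g(4) = 0 → root.
Linear factors from roots: (α + 1).
Complete factorization: g(α) = (α + 1)·(α^2 + α + 2)^2.
Factor degrees with multiplicity: 1 + 2 + 2 = 5.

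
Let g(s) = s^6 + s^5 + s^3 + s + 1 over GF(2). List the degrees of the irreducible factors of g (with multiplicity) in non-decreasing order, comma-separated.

2, 2, 2

Roots in GF(2): g(0) = 1; g(1) = 1.
Complete factorization: g(s) = (s^2 + s + 1)^3.
Factor degrees with multiplicity: 2 + 2 + 2 = 6.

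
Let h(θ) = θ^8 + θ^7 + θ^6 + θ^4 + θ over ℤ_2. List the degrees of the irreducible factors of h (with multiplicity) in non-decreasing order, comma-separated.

Roots in ℤ_2: h(0) = 0 → root; h(1) = 1.
Linear factors from roots: (θ).
Complete factorization: h(θ) = (θ)·(θ^2 + θ + 1)^2·(θ^3 + θ^2 + 1).
Factor degrees with multiplicity: 1 + 2 + 2 + 3 = 8.

1, 2, 2, 3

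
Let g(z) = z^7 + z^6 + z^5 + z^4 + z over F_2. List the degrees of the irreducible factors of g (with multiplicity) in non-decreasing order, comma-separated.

Roots in F_2: g(0) = 0 → root; g(1) = 1.
Linear factors from roots: (z).
Complete factorization: g(z) = (z)·(z^2 + z + 1)·(z^4 + z + 1).
Factor degrees with multiplicity: 1 + 2 + 4 = 7.

1, 2, 4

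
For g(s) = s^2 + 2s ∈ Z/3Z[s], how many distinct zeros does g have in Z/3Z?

2

Evaluate at each of the 3 elements of Z/3Z:
g(0) = 0 → root; g(1) = 0 → root; g(2) = 2.
Roots: {0, 1}.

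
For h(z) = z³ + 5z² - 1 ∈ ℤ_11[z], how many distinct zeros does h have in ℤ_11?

Evaluate at each of the 11 elements of ℤ_11:
h(0) = 10; h(1) = 5; h(2) = 5; h(3) = 5; h(4) = 0 → root; h(5) = 7; h(6) = 10; h(7) = 4; h(8) = 6; h(9) = 0 → root; h(10) = 3.
Roots: {4, 9}.

2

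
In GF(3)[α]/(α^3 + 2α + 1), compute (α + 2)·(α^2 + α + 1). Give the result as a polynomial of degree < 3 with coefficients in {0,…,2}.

α + 1

Multiply in GF(3)[α]: (α + 2)·(α^2 + α + 1) = α^3 + 2.
Reduce using α^3 ≡ α + 2 (mod α^3 + 2α + 1).
Reduced: α + 1.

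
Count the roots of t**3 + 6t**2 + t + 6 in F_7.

1

Write g(t) = t**3 + 6t**2 + t + 6.
Evaluate at each of the 7 elements of F_7:
g(0) = 6; g(1) = 0 → root; g(2) = 5; g(3) = 6; g(4) = 2; g(5) = 6; g(6) = 3.
Roots: {1}.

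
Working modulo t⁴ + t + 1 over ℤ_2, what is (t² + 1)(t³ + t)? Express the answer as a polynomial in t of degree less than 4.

Multiply in ℤ_2[t]: (t² + 1)·(t³ + t) = t⁵ + t.
Reduce using t⁴ ≡ t + 1 (mod t⁴ + t + 1).
Reduced: t².

t^2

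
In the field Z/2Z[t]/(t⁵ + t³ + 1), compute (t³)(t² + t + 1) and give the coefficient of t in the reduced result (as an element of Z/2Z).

Multiply in Z/2Z[t]: (t³)·(t² + t + 1) = t⁵ + t⁴ + t³.
Reduce using t⁵ ≡ t³ + 1 (mod t⁵ + t³ + 1).
Reduced: t⁴ + 1.

0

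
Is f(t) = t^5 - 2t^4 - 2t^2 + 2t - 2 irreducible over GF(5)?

Yes

Check for roots in GF(5): f(0) = 3; f(1) = 2; f(2) = 4; f(3) = 2; f(4) = 1.
No roots, so no linear factors.
Degree-2 irreducible divisors: test the 10 monic irreducibles of degree 2 over GF(5).
None of them divide f (all give nonzero remainder).
No irreducible factor of degree ≤ 2 exists, so f is irreducible over GF(5).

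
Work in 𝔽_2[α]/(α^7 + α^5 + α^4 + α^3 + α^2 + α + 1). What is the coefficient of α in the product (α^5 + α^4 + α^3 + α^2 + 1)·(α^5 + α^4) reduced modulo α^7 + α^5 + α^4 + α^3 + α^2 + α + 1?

0

Multiply in 𝔽_2[α]: (α^5 + α^4 + α^3 + α^2 + 1)·(α^5 + α^4) = α^10 + α^6 + α^5 + α^4.
Reduce using α^7 ≡ α^5 + α^4 + α^3 + α^2 + α + 1 (mod α^7 + α^5 + α^4 + α^3 + α^2 + α + 1).
Reduced: α^6 + α^3 + 1.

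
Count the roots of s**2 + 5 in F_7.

Write f(s) = s**2 + 5.
Evaluate at each of the 7 elements of F_7:
f(0) = 5; f(1) = 6; f(2) = 2; f(3) = 0 → root; f(4) = 0 → root; f(5) = 2; f(6) = 6.
Roots: {3, 4}.

2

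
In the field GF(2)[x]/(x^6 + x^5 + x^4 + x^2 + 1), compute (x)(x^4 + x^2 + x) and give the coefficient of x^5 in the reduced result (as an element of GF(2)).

1

Multiply in GF(2)[x]: (x)·(x^4 + x^2 + x) = x^5 + x^3 + x^2.
Reduced: x^5 + x^3 + x^2.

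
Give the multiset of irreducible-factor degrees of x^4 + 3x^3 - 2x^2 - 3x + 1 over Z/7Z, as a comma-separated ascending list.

Write g(x) = x^4 + 3x^3 - 2x^2 - 3x + 1.
Linear factors from roots: (x - 1), (x + 1).
Complete factorization: g(x) = (x + 1)·(x - 1)·(x^2 + 3x - 1).
Factor degrees with multiplicity: 1 + 1 + 2 = 4.

1, 1, 2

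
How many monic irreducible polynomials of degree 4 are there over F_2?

3

Gauss's count: N_{2}(4) = (1/4) Σ_{d|4} μ(4/d)·2^d.
Divisors of 4: 1, 2, 4; μ(4/d) for each: 0, -1, 1.
Σ = − 2^2 + 2^4 = 12.
N = 12/4 = 3.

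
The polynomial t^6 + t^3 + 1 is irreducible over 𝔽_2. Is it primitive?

Write f(t) = t^6 + t^3 + 1.
|GF(2^6)^×| = 2^6 − 1 = 63. Prime factorization: 63 = 3^2·7.
f is primitive ⇔ t has order 63 in GF(2)[t]/(f), i.e. t^(63/q) ≠ 1 for each prime q | 63.
t^(21) mod f = t^3.
t^(9) mod f = 1
Since t^(9) = 1, the order of t divides 9 < 63; not primitive.

No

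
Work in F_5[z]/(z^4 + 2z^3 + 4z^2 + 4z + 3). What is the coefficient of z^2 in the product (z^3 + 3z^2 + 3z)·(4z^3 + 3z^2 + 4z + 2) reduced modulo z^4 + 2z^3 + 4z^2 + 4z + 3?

Multiply in F_5[z]: (z^3 + 3z^2 + 3z)·(4z^3 + 3z^2 + 4z + 2) = 4z^6 + 3z^3 + 3z^2 + z.
Reduce using z^4 ≡ 3z^3 + z^2 + z + 2 (mod z^4 + 2z^3 + 4z^2 + 4z + 3).
Reduced: 4z^3 + 3z^2.

3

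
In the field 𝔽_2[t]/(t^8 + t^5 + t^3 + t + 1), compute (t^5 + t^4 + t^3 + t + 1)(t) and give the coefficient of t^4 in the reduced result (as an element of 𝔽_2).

Multiply in 𝔽_2[t]: (t^5 + t^4 + t^3 + t + 1)·(t) = t^6 + t^5 + t^4 + t^2 + t.
Reduced: t^6 + t^5 + t^4 + t^2 + t.

1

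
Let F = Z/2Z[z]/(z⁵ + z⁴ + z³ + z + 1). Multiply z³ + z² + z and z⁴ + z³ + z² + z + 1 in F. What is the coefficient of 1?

1

Multiply in Z/2Z[z]: (z³ + z² + z)·(z⁴ + z³ + z² + z + 1) = z⁷ + z⁵ + z⁴ + z³ + z.
Reduce using z⁵ ≡ z⁴ + z³ + z + 1 (mod z⁵ + z⁴ + z³ + z + 1).
Reduced: z⁴ + z³ + z + 1.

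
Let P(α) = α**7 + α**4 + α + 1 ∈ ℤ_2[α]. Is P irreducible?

Check for roots in ℤ_2: P(0) = 1; P(1) = 0 → root.
P(1) = 0, so (α − 1) divides P(α); P is reducible.

No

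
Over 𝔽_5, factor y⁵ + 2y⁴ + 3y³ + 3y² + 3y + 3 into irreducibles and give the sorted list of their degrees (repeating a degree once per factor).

1, 1, 3

Write h(y) = y⁵ + 2y⁴ + 3y³ + 3y² + 3y + 3.
Roots in 𝔽_5: h(0) = 3; h(1) = 0 → root; h(2) = 4; h(3) = 0 → root; h(4) = 1.
Linear factors from roots: (y + 4), (y + 2).
Complete factorization: h(y) = (y + 2)·(y + 4)·(y³ + y² + 4y + 1).
Factor degrees with multiplicity: 1 + 1 + 3 = 5.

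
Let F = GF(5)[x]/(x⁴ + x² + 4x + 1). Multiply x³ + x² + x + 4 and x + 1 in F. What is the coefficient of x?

Multiply in GF(5)[x]: (x³ + x² + x + 4)·(x + 1) = x⁴ + 2x³ + 2x² + 4.
Reduce using x⁴ ≡ 4x² + x + 4 (mod x⁴ + x² + 4x + 1).
Reduced: 2x³ + x² + x + 3.

1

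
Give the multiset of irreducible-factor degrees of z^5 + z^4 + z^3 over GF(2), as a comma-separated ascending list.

Write h(z) = z^5 + z^4 + z^3.
Roots in GF(2): h(0) = 0 → root; h(1) = 1.
Linear factors from roots: (z).
Complete factorization: h(z) = (z)^3·(z^2 + z + 1).
Factor degrees with multiplicity: 1 + 1 + 1 + 2 = 5.

1, 1, 1, 2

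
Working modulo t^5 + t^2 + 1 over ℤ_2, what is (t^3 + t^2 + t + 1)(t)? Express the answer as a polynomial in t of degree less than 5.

t^4 + t^3 + t^2 + t

Multiply in ℤ_2[t]: (t^3 + t^2 + t + 1)·(t) = t^4 + t^3 + t^2 + t.
Reduced: t^4 + t^3 + t^2 + t.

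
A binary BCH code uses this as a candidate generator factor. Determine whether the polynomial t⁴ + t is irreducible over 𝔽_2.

No

Write h(t) = t⁴ + t.
Check for roots in 𝔽_2: h(0) = 0 → root; h(1) = 0 → root.
h(0) = 0, so (t) divides h(t); h is reducible.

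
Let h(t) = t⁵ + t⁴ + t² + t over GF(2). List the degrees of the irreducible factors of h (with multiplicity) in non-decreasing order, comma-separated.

1, 1, 1, 2

Roots in GF(2): h(0) = 0 → root; h(1) = 0 → root.
Linear factors from roots: (t), (t + 1).
Complete factorization: h(t) = (t)·(t + 1)^2·(t² + t + 1).
Factor degrees with multiplicity: 1 + 1 + 1 + 2 = 5.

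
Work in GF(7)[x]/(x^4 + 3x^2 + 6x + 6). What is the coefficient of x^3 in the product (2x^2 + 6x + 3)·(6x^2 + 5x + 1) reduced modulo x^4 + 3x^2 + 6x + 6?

Multiply in GF(7)[x]: (2x^2 + 6x + 3)·(6x^2 + 5x + 1) = 5x^4 + 4x^3 + x^2 + 3.
Reduce using x^4 ≡ 4x^2 + x + 1 (mod x^4 + 3x^2 + 6x + 6).
Reduced: 4x^3 + 5x + 1.

4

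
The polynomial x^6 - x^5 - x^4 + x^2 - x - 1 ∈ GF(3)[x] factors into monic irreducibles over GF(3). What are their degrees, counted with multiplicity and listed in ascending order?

Write g(x) = x^6 - x^5 - x^4 + x^2 - x - 1.
Roots in GF(3): g(0) = 2; g(1) = 1; g(2) = 2.
Complete factorization: g(x) = (x^2 + x - 1)·(x^2 - x - 1)^2.
Factor degrees with multiplicity: 2 + 2 + 2 = 6.

2, 2, 2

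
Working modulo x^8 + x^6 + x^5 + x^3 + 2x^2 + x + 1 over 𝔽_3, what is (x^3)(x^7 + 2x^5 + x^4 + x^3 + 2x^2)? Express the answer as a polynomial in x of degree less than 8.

Multiply in 𝔽_3[x]: (x^3)·(x^7 + 2x^5 + x^4 + x^3 + 2x^2) = x^10 + 2x^8 + x^7 + x^6 + 2x^5.
Reduce using x^8 ≡ 2x^6 + 2x^5 + 2x^3 + x^2 + 2x + 2 (mod x^8 + x^6 + x^5 + x^3 + 2x^2 + x + 1).
Reduced: x^4 + x^3 + 2x + 2.

x^4 + x^3 + 2x + 2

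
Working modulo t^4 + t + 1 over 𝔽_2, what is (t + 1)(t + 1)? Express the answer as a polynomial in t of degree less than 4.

Multiply in 𝔽_2[t]: (t + 1)·(t + 1) = t^2 + 1.
Reduced: t^2 + 1.

t^2 + 1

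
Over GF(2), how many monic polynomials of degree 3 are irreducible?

2

The number of monic irreducibles of degree 3 over GF(2) is (1/3)·Σ_{d∣3} μ(3/d) 2^d.
Divisors of 3: 1, 3; μ(3/d) for each: -1, 1.
Σ = − 2^1 + 2^3 = 6.
N = 6/3 = 2.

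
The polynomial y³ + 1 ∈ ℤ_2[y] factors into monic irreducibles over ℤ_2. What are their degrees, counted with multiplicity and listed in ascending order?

1, 2

Write g(y) = y³ + 1.
Roots in ℤ_2: g(0) = 1; g(1) = 0 → root.
Linear factors from roots: (y + 1).
Complete factorization: g(y) = (y + 1)·(y² + y + 1).
Factor degrees with multiplicity: 1 + 2 = 3.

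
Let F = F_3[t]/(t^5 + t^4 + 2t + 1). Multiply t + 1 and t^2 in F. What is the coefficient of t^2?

Multiply in F_3[t]: (t + 1)·(t^2) = t^3 + t^2.
Reduced: t^3 + t^2.

1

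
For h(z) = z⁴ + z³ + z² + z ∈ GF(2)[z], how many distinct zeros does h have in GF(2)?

2

Evaluate at each of the 2 elements of GF(2):
h(0) = 0 → root; h(1) = 0 → root.
Roots: {0, 1}.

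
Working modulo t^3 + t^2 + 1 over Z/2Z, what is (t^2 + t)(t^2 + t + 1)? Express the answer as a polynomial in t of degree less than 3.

Multiply in Z/2Z[t]: (t^2 + t)·(t^2 + t + 1) = t^4 + t.
Reduce using t^3 ≡ t^2 + 1 (mod t^3 + t^2 + 1).
Reduced: t^2 + 1.

t^2 + 1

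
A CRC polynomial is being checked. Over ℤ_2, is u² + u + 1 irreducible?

Yes

Write h(u) = u² + u + 1.
Check for roots in ℤ_2: h(0) = 1; h(1) = 1.
No roots. A degree-2 polynomial over a field with no linear factor is irreducible.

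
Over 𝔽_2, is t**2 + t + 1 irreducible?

Write m(t) = t**2 + t + 1.
Check for roots in 𝔽_2: m(0) = 1; m(1) = 1.
No roots. A degree-2 polynomial over a field with no linear factor is irreducible.

Yes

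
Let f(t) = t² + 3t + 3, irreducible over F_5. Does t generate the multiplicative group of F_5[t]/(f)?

|GF(5^2)^×| = 5^2 − 1 = 24. Prime factorization: 24 = 2^3·3.
f is primitive ⇔ t has order 24 in GF(5)[t]/(f), i.e. t^(24/q) ≠ 1 for each prime q | 24.
t^(12) mod f = 4.
t^(8) mod f = t + 1.
None equal 1, so t has full order 24; f is primitive.

Yes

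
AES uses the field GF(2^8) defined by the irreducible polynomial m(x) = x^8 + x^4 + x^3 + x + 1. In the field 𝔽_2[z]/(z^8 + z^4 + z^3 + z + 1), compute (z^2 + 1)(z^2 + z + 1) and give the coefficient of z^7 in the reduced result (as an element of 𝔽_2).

0

Multiply in 𝔽_2[z]: (z^2 + 1)·(z^2 + z + 1) = z^4 + z^3 + z + 1.
Reduced: z^4 + z^3 + z + 1.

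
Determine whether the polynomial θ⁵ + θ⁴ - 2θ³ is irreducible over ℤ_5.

Write P(θ) = θ⁵ + θ⁴ - 2θ³.
Check for roots in ℤ_5: P(0) = 0 → root; P(1) = 0 → root; P(2) = 2; P(3) = 0 → root; P(4) = 2.
P(0) = 0, so (θ) divides P(θ); P is reducible.

No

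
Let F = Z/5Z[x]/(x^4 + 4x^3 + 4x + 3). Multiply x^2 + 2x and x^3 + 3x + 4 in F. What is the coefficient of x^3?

1

Multiply in Z/5Z[x]: (x^2 + 2x)·(x^3 + 3x + 4) = x^5 + 2x^4 + 3x^3 + 3x.
Reduce using x^4 ≡ x^3 + x + 2 (mod x^4 + 4x^3 + 4x + 3).
Reduced: x^3 + x^2 + 3x + 1.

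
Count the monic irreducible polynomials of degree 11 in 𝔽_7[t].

179756976

x^(7^11) − x is the product of all monic irreducibles of degree dividing 11; Möbius inversion gives N = (1/11) Σ μ(11/d)·7^d.
Divisors of 11: 1, 11; μ(11/d) for each: -1, 1.
Σ = − 7^1 + 7^11 = 1977326736.
N = 1977326736/11 = 179756976.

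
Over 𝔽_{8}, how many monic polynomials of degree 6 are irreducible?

43596

x^(8^6) − x is the product of all monic irreducibles of degree dividing 6; Möbius inversion gives N = (1/6) Σ μ(6/d)·8^d.
Divisors of 6: 1, 2, 3, 6; μ(6/d) for each: 1, -1, -1, 1.
Σ = 8^1 − 8^2 − 8^3 + 8^6 = 261576.
N = 261576/6 = 43596.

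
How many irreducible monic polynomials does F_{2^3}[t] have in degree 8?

By the necklace-counting formula, N_8(8) = (1/8) Σ_{d|8} μ(8/d)·8^d.
Divisors of 8: 1, 2, 4, 8; μ(8/d) for each: 0, 0, -1, 1.
Σ = − 8^4 + 8^8 = 16773120.
N = 16773120/8 = 2096640.

2096640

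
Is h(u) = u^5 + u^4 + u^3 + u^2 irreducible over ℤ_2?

Check for roots in ℤ_2: h(0) = 0 → root; h(1) = 0 → root.
h(0) = 0, so (u) divides h(u); h is reducible.

No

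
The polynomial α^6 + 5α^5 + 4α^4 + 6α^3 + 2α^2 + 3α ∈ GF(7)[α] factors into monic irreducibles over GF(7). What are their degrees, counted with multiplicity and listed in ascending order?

Write h(α) = α^6 + 5α^5 + 4α^4 + 6α^3 + 2α^2 + 3α.
Linear factors from roots: (α), (α + 6), (α + 5), (α + 4), (α + 3), (α + 1).
Complete factorization: h(α) = (α)·(α + 1)·(α + 3)·(α + 4)·(α + 5)·(α + 6).
Factor degrees with multiplicity: 1 + 1 + 1 + 1 + 1 + 1 = 6.

1, 1, 1, 1, 1, 1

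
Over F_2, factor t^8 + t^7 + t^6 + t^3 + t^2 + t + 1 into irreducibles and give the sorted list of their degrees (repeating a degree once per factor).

Write f(t) = t^8 + t^7 + t^6 + t^3 + t^2 + t + 1.
Roots in F_2: f(0) = 1; f(1) = 1.
Complete factorization: f(t) = (t^8 + t^7 + t^6 + t^3 + t^2 + t + 1).
Factor degrees with multiplicity: 8 = 8.

8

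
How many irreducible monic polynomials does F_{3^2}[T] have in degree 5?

11808

x^(9^5) − x is the product of all monic irreducibles of degree dividing 5; Möbius inversion gives N = (1/5) Σ μ(5/d)·9^d.
Divisors of 5: 1, 5; μ(5/d) for each: -1, 1.
Σ = − 9^1 + 9^5 = 59040.
N = 59040/5 = 11808.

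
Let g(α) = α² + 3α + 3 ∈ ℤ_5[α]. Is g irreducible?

Yes

Check for roots in ℤ_5: g(0) = 3; g(1) = 2; g(2) = 3; g(3) = 1; g(4) = 1.
No roots. A degree-2 polynomial over a field with no linear factor is irreducible.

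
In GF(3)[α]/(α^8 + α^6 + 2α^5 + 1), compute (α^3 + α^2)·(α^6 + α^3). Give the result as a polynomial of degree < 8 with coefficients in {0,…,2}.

2α^7 + α^6 + 2α^5 + 2α + 2

Multiply in GF(3)[α]: (α^3 + α^2)·(α^6 + α^3) = α^9 + α^8 + α^6 + α^5.
Reduce using α^8 ≡ 2α^6 + α^5 + 2 (mod α^8 + α^6 + 2α^5 + 1).
Reduced: 2α^7 + α^6 + 2α^5 + 2α + 2.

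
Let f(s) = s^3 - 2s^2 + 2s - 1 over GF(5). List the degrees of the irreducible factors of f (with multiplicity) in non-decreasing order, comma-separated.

Roots in GF(5): f(0) = 4; f(1) = 0 → root; f(2) = 3; f(3) = 4; f(4) = 4.
Linear factors from roots: (s - 1).
Complete factorization: f(s) = (s - 1)·(s^2 - s + 1).
Factor degrees with multiplicity: 1 + 2 = 3.

1, 2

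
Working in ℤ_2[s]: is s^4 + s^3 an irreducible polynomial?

Write P(s) = s^4 + s^3.
Check for roots in ℤ_2: P(0) = 0 → root; P(1) = 0 → root.
P(0) = 0, so (s) divides P(s); P is reducible.

No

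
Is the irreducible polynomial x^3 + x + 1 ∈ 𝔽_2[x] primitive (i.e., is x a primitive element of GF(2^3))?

Write f(x) = x^3 + x + 1.
|GF(2^3)^×| = 2^3 − 1 = 7. Prime factorization: 7 = 7.
f is primitive ⇔ x has order 7 in GF(2)[x]/(f), i.e. x^(7/q) ≠ 1 for each prime q | 7.
x^(1) mod f = x.
None equal 1, so x has full order 7; f is primitive.

Yes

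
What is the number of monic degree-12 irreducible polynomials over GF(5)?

x^(5^12) − x is the product of all monic irreducibles of degree dividing 12; Möbius inversion gives N = (1/12) Σ μ(12/d)·5^d.
Divisors of 12: 1, 2, 3, 4, 6, 12; μ(12/d) for each: 0, 1, 0, -1, -1, 1.
Σ = 5^2 − 5^4 − 5^6 + 5^12 = 244124400.
N = 244124400/12 = 20343700.

20343700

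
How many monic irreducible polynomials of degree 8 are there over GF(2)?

The number of monic irreducibles of degree 8 over GF(2) is (1/8)·Σ_{d∣8} μ(8/d) 2^d.
Divisors of 8: 1, 2, 4, 8; μ(8/d) for each: 0, 0, -1, 1.
Σ = − 2^4 + 2^8 = 240.
N = 240/8 = 30.

30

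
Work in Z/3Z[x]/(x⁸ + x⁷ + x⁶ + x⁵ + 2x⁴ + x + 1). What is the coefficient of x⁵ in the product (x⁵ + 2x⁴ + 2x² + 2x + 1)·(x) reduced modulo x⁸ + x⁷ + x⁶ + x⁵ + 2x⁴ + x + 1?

2

Multiply in Z/3Z[x]: (x⁵ + 2x⁴ + 2x² + 2x + 1)·(x) = x⁶ + 2x⁵ + 2x³ + 2x² + x.
Reduced: x⁶ + 2x⁵ + 2x³ + 2x² + x.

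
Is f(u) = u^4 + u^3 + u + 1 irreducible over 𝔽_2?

Check for roots in 𝔽_2: f(0) = 1; f(1) = 0 → root.
f(1) = 0, so (u − 1) divides f(u); f is reducible.

No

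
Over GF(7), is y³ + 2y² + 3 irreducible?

Write h(y) = y³ + 2y² + 3.
Check for roots in GF(7): h(0) = 3; h(1) = 6; h(2) = 5; h(3) = 6; h(4) = 1; h(5) = 3; h(6) = 4.
No roots. A degree-3 polynomial over a field with no linear factor is irreducible.

Yes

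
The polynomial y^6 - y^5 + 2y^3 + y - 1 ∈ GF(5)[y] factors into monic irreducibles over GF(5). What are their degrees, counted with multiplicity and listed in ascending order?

Write f(y) = y^6 - y^5 + 2y^3 + y - 1.
Roots in GF(5): f(0) = 4; f(1) = 2; f(2) = 4; f(3) = 2; f(4) = 3.
Complete factorization: f(y) = (y^3 + 2y^2 + 1)·(y^3 + 2y^2 + y - 1).
Factor degrees with multiplicity: 3 + 3 = 6.

3, 3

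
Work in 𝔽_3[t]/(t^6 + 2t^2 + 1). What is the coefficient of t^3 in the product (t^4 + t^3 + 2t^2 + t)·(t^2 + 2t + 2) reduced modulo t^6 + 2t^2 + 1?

1

Multiply in 𝔽_3[t]: (t^4 + t^3 + 2t^2 + t)·(t^2 + 2t + 2) = t^6 + t^3 + 2t.
Reduce using t^6 ≡ t^2 + 2 (mod t^6 + 2t^2 + 1).
Reduced: t^3 + t^2 + 2t + 2.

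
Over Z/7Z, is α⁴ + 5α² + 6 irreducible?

No

Write P(α) = α⁴ + 5α² + 6.
Check for roots in Z/7Z: P(0) = 6; P(1) = 5; P(2) = 0 → root; P(3) = 6; P(4) = 6; P(5) = 0 → root; P(6) = 5.
P(2) = 0, so (α − 2) divides P(α); P is reducible.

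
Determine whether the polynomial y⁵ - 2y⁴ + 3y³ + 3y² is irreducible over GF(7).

No

Write f(y) = y⁵ - 2y⁴ + 3y³ + 3y².
Check for roots in GF(7): f(0) = 0 → root; f(1) = 5; f(2) = 1; f(3) = 0 → root; f(4) = 3; f(5) = 1; f(6) = 4.
f(0) = 0, so (y) divides f(y); f is reducible.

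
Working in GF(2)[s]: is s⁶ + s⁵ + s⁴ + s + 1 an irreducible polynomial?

Write g(s) = s⁶ + s⁵ + s⁴ + s + 1.
Check for roots in GF(2): g(0) = 1; g(1) = 1.
No roots, so no linear factors.
Monic irreducibles of degree 2 over GF(2): s² + s + 1.
None of them divide g (all give nonzero remainder).
Monic irreducibles of degree 3 over GF(2): s³ + s + 1, s³ + s² + 1.
None of them divide g (all give nonzero remainder).
No irreducible factor of degree ≤ 3 exists, so g is irreducible over GF(2).

Yes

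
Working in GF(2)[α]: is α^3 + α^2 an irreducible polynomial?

No

Write f(α) = α^3 + α^2.
Check for roots in GF(2): f(0) = 0 → root; f(1) = 0 → root.
f(0) = 0, so (α) divides f(α); f is reducible.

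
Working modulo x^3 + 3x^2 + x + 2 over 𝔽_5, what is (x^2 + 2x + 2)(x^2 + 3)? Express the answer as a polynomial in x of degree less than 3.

Multiply in 𝔽_5[x]: (x^2 + 2x + 2)·(x^2 + 3) = x^4 + 2x^3 + x + 1.
Reduce using x^3 ≡ 2x^2 + 4x + 3 (mod x^3 + 3x^2 + x + 2).
Reduced: 2x^2 + 3.

2x^2 + 3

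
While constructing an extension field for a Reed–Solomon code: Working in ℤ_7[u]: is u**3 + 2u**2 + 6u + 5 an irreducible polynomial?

Write f(u) = u**3 + 2u**2 + 6u + 5.
Check for roots in ℤ_7: f(0) = 5; f(1) = 0 → root; f(2) = 5; f(3) = 5; f(4) = 6; f(5) = 0 → root; f(6) = 0 → root.
f(1) = 0, so (u − 1) divides f(u); f is reducible.

No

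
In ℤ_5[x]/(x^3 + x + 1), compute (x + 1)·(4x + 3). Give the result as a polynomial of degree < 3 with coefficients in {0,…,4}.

4x^2 + 2x + 3

Multiply in ℤ_5[x]: (x + 1)·(4x + 3) = 4x^2 + 2x + 3.
Reduced: 4x^2 + 2x + 3.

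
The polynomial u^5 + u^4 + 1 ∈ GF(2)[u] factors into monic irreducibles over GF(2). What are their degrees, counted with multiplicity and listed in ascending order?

2, 3

Write h(u) = u^5 + u^4 + 1.
Roots in GF(2): h(0) = 1; h(1) = 1.
Complete factorization: h(u) = (u^2 + u + 1)·(u^3 + u + 1).
Factor degrees with multiplicity: 2 + 3 = 5.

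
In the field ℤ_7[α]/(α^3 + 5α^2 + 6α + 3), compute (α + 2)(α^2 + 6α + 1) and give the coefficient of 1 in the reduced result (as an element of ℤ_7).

6

Multiply in ℤ_7[α]: (α + 2)·(α^2 + 6α + 1) = α^3 + α^2 + 6α + 2.
Reduce using α^3 ≡ 2α^2 + α + 4 (mod α^3 + 5α^2 + 6α + 3).
Reduced: 3α^2 + 6.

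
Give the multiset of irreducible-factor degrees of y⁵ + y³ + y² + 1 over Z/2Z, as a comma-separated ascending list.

Write h(y) = y⁵ + y³ + y² + 1.
Roots in Z/2Z: h(0) = 1; h(1) = 0 → root.
Linear factors from roots: (y + 1).
Complete factorization: h(y) = (y + 1)^3·(y² + y + 1).
Factor degrees with multiplicity: 1 + 1 + 1 + 2 = 5.

1, 1, 1, 2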